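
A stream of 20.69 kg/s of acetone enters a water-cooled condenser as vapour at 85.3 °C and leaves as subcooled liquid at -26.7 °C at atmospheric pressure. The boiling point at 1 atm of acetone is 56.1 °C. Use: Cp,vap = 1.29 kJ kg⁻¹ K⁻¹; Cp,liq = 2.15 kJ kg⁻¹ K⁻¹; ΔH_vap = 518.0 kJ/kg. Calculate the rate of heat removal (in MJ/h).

vapour 85.3→56.1 °C: -37.668 kJ/kg
condensation at 56.1 °C: -518 kJ/kg
liquid 56.1→-26.7 °C: -178.02 kJ/kg
Δh = -37.668 + -518 + -178.02 = -733.69 kJ/kg
Q = ṁ·Δh = 20.69 kg/s × -733.69 kJ/kg = -15180 kJ/s
|Q| = 15180 kW = 54648 MJ/h

Q_c = 54600 MJ/h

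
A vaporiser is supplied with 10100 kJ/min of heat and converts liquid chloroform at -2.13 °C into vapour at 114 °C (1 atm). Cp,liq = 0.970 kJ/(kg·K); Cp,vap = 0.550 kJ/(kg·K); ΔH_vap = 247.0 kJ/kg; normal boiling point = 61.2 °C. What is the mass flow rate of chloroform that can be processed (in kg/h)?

ṁ = 1800 kg/h

Δh = 0.970×(61.2−-2.13) + 247.0 + 0.550×(114−61.2) = 337.47 kJ/kg
Q = 10100 kJ/min = 168.33 kJ/s = 606000 kJ/h
ṁ = Q/Δh = 606000 / 337.47 = 1795.7 kg/h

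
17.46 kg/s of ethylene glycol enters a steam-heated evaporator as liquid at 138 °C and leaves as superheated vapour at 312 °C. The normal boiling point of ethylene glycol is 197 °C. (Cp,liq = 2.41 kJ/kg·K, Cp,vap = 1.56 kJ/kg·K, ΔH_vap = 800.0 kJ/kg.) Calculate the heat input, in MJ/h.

Q = 70500 MJ/h

liquid 138→197 °C: 142.19 kJ/kg
vaporisation at 197 °C: 800 kJ/kg
vapour 197→312 °C: 179.4 kJ/kg
Δh = 142.19 + 800 + 179.4 = 1121.6 kJ/kg
Q = ṁ·Δh = 17.46 kg/s × 1121.6 kJ/kg = 19583 kJ/s
|Q| = 19583 kW = 70499 MJ/h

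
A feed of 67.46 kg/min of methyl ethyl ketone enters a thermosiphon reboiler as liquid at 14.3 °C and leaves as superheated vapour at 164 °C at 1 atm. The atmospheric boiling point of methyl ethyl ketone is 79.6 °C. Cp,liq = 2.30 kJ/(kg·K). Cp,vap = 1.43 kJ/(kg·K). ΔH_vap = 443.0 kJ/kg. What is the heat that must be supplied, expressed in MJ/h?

liquid 14.3→79.6 °C: 150.19 kJ/kg
vaporisation at 79.6 °C: 443 kJ/kg
vapour 79.6→164 °C: 120.69 kJ/kg
Δh = 150.19 + 443 + 120.69 = 713.88 kJ/kg
Q = ṁ·Δh = 67.46 kg/min × 713.88 kJ/kg = 48158 kJ/min
|Q| = 802.64 kW = 2889.5 MJ/h

Q = 2890 MJ/h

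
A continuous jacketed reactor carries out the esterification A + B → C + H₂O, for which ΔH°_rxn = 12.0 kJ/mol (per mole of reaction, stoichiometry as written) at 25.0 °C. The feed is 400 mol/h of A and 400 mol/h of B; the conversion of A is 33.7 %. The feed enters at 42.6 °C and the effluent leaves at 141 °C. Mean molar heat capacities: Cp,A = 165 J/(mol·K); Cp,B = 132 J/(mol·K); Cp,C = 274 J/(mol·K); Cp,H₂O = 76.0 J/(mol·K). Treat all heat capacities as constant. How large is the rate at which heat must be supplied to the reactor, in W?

Extent of reaction ξ = 0.337 × 400 = 134.8 mol/h
Reaction term: ξ·ΔH°_rxn = 134.8 × 12.0 = 1617.6 kJ/h
Sensible, feed 42.6→25 °C: -2090.9 kJ/h
Outlet flows (mol/h): A 265.2, B 265.2, C 134.8, H₂O 134.8
Sensible, products 25→141 °C: 14610 kJ/h
Q = ΔH = 14136 kJ/h = 3.9267 kW
Heat supplied = 3926.7 W

Q_in = 3930 W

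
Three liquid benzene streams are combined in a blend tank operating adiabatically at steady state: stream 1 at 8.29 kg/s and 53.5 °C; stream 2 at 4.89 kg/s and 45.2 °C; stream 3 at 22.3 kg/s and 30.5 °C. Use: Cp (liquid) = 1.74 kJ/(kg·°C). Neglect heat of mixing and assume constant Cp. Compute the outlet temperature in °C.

T_out = 37.9 °C

Energy balance with Q = 0: Σ ṁᵢCp,ᵢ(T_out − Tᵢ) = 0
Σ ṁᵢCp,ᵢTᵢ = 8.29×1.74×53.5 + 4.89×1.74×45.2 + 22.3×1.74×30.5 = 2339.8
Σ ṁᵢCp,ᵢ = 8.29×1.74 + 4.89×1.74 + 22.3×1.74 = 61.735
T_out = 2339.8 / 61.735 = 37.9 °C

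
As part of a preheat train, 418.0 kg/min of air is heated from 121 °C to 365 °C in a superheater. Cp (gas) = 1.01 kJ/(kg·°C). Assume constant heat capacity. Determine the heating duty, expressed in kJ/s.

Q = ṁ·Cp·ΔT = 418.0 × 1.01 × (365 − 121) = 103010 kJ/min
Converting: 103010 / 60 s = 1716.9 kW

Q = 1720 kJ/s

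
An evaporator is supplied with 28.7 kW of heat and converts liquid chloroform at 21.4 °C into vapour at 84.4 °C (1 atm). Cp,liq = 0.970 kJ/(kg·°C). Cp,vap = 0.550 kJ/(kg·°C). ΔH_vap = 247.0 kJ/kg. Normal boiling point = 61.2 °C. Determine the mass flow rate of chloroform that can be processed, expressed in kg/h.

ṁ = 346 kg/h

Δh = 0.970×(61.2−21.4) + 247.0 + 0.550×(84.4−61.2) = 298.37 kJ/kg
Q = 28.7 kW = 28.7 kJ/s = 103320 kJ/h
ṁ = Q/Δh = 103320 / 298.37 = 346.29 kg/h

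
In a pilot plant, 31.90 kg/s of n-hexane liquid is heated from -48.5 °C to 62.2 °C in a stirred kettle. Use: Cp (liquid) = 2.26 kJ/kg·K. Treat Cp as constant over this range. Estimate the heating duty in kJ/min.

Q = 479000 kJ/min

Q = ṁ·Cp·ΔT = 31.90 × 2.26 × (62.2 − -48.5) = 7980.8 kJ/s
Heating duty = 478850 kJ/min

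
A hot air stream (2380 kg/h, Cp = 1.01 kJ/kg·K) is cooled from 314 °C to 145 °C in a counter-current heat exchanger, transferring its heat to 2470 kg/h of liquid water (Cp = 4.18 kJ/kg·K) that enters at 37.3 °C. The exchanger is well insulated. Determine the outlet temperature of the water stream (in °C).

Heat released by hot stream: Q = 2380 × 1.01 × (314 − 145) = 406240 kJ/h
Energy balance on cold side (adiabatic exchanger): Q = ṁ_c·Cp_c·(T_c,out − T_c,in)
T_c,out = 37.3 + 406240/(2470 × 4.18) = 76.647 °C

T_c,out = 76.6 °C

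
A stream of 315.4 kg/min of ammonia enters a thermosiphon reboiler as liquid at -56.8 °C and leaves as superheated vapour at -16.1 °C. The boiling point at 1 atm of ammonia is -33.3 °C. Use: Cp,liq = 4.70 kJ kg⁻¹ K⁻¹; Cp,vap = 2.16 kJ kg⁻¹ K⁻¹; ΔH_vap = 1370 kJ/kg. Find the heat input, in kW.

Q = 7980 kW

liquid -56.8→-33.3 °C: 110.45 kJ/kg
vaporisation at -33.3 °C: 1370 kJ/kg
vapour -33.3→-16.1 °C: 37.152 kJ/kg
Δh = 110.45 + 1370 + 37.152 = 1517.6 kJ/kg
Q = ṁ·Δh = 315.4 kg/min × 1517.6 kJ/kg = 478650 kJ/min
|Q| = 7977.5 kW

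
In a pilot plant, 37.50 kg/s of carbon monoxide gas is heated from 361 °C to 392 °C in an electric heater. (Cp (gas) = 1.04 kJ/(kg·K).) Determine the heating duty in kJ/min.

Q = ṁ·Cp·ΔT = 37.50 × 1.04 × (392 − 361) = 1209 kJ/s
Heating duty = 72540 kJ/min

Q = 72500 kJ/min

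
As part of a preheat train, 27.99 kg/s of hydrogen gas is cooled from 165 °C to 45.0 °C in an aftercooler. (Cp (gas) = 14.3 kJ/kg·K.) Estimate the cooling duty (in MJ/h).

Q = ṁ·Cp·ΔT = 27.99 × 14.3 × (45.0 − 165) = -48031 kJ/s
Cooling duty = 172910 MJ/h

Q_c = 173000 MJ/h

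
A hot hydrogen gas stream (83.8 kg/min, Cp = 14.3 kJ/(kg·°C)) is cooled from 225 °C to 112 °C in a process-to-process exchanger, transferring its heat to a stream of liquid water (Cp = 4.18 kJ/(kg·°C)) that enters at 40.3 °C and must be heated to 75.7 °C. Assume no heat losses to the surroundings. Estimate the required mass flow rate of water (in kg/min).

ṁ_c = 915 kg/min

Heat released by hot stream: Q = 83.8 × 14.3 × (225 − 112) = 135410 kJ/min
Energy balance on cold side (adiabatic exchanger): Q = ṁ_c·Cp_c·(T_c,out − T_c,in)
ṁ_c = 135410 / [4.18 × (75.7 − 40.3)] = 915.12 kg/min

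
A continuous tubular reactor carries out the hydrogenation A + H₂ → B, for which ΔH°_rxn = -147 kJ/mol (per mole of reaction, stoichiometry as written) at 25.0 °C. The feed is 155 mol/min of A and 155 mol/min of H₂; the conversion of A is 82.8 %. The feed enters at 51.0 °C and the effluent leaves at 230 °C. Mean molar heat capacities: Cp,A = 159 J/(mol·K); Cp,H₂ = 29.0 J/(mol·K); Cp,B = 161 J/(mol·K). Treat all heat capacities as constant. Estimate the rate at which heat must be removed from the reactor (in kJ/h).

Q_out = 862000 kJ/h

Extent of reaction ξ = 0.828 × 155 = 128.34 mol/min
Reaction term: ξ·ΔH°_rxn = 128.34 × -147 = -18866 kJ/min
Sensible, feed 51.0→25 °C: -757.64 kJ/min
Outlet flows (mol/min): A 26.66, H₂ 26.66, B 128.34
Sensible, products 25→230 °C: 5263.3 kJ/min
Q = ΔH = -14360 kJ/min = -239.34 kW
Heat removed = 861620 kJ/h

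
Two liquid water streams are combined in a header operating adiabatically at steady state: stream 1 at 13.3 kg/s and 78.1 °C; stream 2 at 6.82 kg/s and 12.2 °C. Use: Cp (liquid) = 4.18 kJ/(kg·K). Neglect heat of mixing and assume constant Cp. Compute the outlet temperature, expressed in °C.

No heat crosses the boundary, so H_out = H_in.
Σ ṁᵢCp,ᵢTᵢ = 13.3×4.18×78.1 + 6.82×4.18×12.2 = 4689.7
Σ ṁᵢCp,ᵢ = 13.3×4.18 + 6.82×4.18 = 84.102
T_out = 4689.7 / 84.102 = 55.762 °C

T_out = 55.8 °C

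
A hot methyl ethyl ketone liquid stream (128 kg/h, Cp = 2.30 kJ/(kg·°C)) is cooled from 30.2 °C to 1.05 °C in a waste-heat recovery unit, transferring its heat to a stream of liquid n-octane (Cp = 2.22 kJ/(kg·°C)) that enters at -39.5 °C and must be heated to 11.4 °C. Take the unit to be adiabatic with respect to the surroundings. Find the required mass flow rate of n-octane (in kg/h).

Heat released by hot stream: Q = 128 × 2.30 × (30.2 − 1.05) = 8581.8 kJ/h
Energy balance on cold side (adiabatic exchanger): Q = ṁ_c·Cp_c·(T_c,out − T_c,in)
ṁ_c = 8581.8 / [2.22 × (11.4 − -39.5)] = 75.946 kg/h

ṁ_c = 75.9 kg/h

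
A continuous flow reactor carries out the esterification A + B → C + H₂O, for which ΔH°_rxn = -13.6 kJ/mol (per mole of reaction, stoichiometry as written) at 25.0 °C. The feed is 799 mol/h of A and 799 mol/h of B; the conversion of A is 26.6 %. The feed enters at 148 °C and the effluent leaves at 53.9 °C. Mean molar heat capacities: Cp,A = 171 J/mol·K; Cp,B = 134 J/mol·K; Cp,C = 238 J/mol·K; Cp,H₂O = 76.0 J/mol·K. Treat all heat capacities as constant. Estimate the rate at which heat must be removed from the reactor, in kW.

Q_out = 7.16 kW

Extent of reaction ξ = 0.266 × 799 = 212.53 mol/h
Reaction term: ξ·ΔH°_rxn = 212.53 × -13.6 = -2890.5 kJ/h
Sensible, feed 148→25 °C: -29974 kJ/h
Outlet flows (mol/h): A 586.47, B 586.47, C 212.53, H₂O 212.53
Sensible, products 25→53.9 °C: 7098.1 kJ/h
Q = ΔH = -25767 kJ/h = -7.1575 kW
Heat removed = 7.1575 kW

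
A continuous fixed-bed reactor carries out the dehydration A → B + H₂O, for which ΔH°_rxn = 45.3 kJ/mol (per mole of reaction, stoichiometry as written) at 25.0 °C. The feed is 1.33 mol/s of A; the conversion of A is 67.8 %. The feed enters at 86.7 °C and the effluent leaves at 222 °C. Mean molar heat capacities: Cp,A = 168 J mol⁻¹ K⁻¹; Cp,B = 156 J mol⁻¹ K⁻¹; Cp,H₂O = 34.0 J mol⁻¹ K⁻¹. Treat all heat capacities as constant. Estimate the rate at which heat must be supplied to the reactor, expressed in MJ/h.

Extent of reaction ξ = 0.678 × 1.33 = 0.90174 mol/s
Reaction term: ξ·ΔH°_rxn = 0.90174 × 45.3 = 40.849 kJ/s
Sensible, feed 86.7→25 °C: -13.786 kJ/s
Outlet flows (mol/s): A 0.42826, B 0.90174, H₂O 0.90174
Sensible, products 25→222 °C: 47.926 kJ/s
Q = ΔH = 74.988 kJ/s = 74.988 kW
Heat supplied = 269.96 MJ/h

Q_in = 270 MJ/h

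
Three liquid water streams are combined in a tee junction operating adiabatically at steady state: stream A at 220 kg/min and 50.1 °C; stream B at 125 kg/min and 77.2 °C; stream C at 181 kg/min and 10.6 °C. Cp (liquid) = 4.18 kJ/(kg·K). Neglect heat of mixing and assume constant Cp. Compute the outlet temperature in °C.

No heat crosses the boundary, so H_out = H_in.
Σ ṁᵢCp,ᵢTᵢ = 220×4.18×50.1 + 125×4.18×77.2 + 181×4.18×10.6 = 94429
Σ ṁᵢCp,ᵢ = 220×4.18 + 125×4.18 + 181×4.18 = 2198.7
T_out = 94429 / 2198.7 = 42.948 °C

T_out = 42.9 °C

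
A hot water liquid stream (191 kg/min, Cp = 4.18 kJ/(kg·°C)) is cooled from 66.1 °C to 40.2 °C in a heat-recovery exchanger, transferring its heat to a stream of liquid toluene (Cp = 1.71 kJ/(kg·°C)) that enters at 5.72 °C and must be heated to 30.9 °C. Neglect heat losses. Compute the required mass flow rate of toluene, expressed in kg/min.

Heat released by hot stream: Q = 191 × 4.18 × (66.1 − 40.2) = 20678 kJ/min
Energy balance on cold side (adiabatic exchanger): Q = ṁ_c·Cp_c·(T_c,out − T_c,in)
ṁ_c = 20678 / [1.71 × (30.9 − 5.72)] = 480.24 kg/min

ṁ_c = 480 kg/min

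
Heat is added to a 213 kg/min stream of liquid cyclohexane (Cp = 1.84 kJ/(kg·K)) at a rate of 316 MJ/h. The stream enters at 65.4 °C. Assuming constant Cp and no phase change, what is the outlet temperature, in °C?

Q = 316 MJ/h = 5266.7 kJ/min
ΔT = Q/(ṁ·Cp) = 5266.7/(213×1.84) = 13.438 K
T_out = 65.4 + 13.438 = 78.838 °C

T_out = 78.8 °C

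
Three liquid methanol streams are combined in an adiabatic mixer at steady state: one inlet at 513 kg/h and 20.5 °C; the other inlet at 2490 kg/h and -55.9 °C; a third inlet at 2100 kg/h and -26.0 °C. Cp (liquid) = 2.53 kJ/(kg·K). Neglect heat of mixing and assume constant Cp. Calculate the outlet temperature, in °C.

T_out = -35.9 °C

Adiabatic, steady state ⇒ Σ ṁᵢCp,ᵢ(T_out − Tᵢ) = 0
T_out = Σ ṁᵢCp,ᵢTᵢ / Σ ṁᵢCp,ᵢ
      = -463680 / 12911 = -35.915 °C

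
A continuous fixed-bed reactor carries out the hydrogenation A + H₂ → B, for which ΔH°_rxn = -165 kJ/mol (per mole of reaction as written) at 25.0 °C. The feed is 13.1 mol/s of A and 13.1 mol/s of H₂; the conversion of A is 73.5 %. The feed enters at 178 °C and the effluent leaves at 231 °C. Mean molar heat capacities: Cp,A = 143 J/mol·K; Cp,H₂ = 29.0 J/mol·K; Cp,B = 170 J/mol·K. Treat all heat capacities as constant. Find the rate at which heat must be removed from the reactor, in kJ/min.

Q_out = 88400 kJ/min

Extent of reaction ξ = 0.735 × 13.1 = 9.6285 mol/s
Reaction term: ξ·ΔH°_rxn = 9.6285 × -165 = -1588.7 kJ/s
Sensible, feed 178→25 °C: -344.74 kJ/s
Outlet flows (mol/s): A 3.4715, H₂ 3.4715, B 9.6285
Sensible, products 25→231 °C: 460.19 kJ/s
Q = ΔH = -1473.2 kJ/s = -1473.2 kW
Heat removed = 88395 kJ/min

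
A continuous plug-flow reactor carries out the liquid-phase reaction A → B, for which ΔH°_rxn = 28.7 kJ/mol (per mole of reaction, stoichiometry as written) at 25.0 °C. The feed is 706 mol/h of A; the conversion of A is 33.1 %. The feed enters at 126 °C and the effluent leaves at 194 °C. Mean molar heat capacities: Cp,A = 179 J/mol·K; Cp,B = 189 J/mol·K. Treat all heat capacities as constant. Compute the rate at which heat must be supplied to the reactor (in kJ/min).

Q_in = 262 kJ/min

Extent of reaction ξ = 0.331 × 706 = 233.69 mol/h
Reaction term: ξ·ΔH°_rxn = 233.69 × 28.7 = 6706.8 kJ/h
Sensible, feed 126→25 °C: -12764 kJ/h
Outlet flows (mol/h): A 472.31, B 233.69
Sensible, products 25→194 °C: 21752 kJ/h
Q = ΔH = 15695 kJ/h = 4.3598 kW
Heat supplied = 261.59 kJ/min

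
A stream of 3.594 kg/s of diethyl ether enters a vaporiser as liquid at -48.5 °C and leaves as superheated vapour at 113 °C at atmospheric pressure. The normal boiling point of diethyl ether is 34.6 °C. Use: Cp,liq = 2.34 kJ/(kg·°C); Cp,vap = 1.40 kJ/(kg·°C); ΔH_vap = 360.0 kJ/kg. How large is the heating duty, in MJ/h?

Q = 8590 MJ/h

liquid -48.5→34.6 °C: 194.45 kJ/kg
vaporisation at 34.6 °C: 360 kJ/kg
vapour 34.6→113 °C: 109.76 kJ/kg
Δh = 194.45 + 360 + 109.76 = 664.21 kJ/kg
Q = ṁ·Δh = 3.594 kg/s × 664.21 kJ/kg = 2387.2 kJ/s
|Q| = 2387.2 kW = 8593.9 MJ/h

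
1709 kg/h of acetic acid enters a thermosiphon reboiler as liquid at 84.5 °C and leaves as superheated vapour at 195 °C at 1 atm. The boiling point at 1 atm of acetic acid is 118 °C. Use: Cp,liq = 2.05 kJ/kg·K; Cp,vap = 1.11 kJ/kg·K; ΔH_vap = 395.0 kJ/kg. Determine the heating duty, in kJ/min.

Q = 15600 kJ/min

liquid 84.5→118 °C: 68.675 kJ/kg
vaporisation at 118 °C: 395 kJ/kg
vapour 118→195 °C: 85.47 kJ/kg
Δh = 68.675 + 395 + 85.47 = 549.14 kJ/kg
Q = ṁ·Δh = 1709 kg/h × 549.14 kJ/kg = 938490 kJ/h
|Q| = 260.69 kW = 15641 kJ/min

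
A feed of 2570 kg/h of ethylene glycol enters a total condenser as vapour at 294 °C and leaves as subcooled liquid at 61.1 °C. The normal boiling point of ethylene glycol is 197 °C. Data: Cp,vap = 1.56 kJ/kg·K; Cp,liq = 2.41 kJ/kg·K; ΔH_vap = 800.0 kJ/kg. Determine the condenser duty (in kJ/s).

Q_c = 913 kJ/s

vapour 294→197 °C: -151.32 kJ/kg
condensation at 197 °C: -800 kJ/kg
liquid 197→61.1 °C: -327.52 kJ/kg
Δh = -151.32 + -800 + -327.52 = -1278.8 kJ/kg
Q = ṁ·Δh = 2570 kg/h × -1278.8 kJ/kg = -3.2866e+06 kJ/h
|Q| = 912.95 kW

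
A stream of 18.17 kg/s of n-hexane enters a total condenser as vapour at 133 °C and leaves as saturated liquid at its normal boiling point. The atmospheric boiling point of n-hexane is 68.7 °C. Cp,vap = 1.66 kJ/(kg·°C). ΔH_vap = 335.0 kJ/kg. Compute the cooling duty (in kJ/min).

vapour 133→68.7 °C: -106.74 kJ/kg
condensation at 68.7 °C: -335 kJ/kg
Δh = -106.74 + -335 = -441.74 kJ/kg
Q = ṁ·Δh = 18.17 kg/s × -441.74 kJ/kg = -8026.4 kJ/s
|Q| = 8026.4 kW = 481580 kJ/min

Q_c = 482000 kJ/min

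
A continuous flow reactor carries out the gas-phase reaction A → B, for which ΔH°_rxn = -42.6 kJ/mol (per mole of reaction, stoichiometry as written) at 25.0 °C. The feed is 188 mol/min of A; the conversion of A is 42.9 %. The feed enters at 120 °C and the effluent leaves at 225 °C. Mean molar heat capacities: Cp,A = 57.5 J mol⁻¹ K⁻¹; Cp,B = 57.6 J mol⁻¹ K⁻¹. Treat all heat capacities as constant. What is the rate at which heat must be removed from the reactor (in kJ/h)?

Q_out = 138000 kJ/h

Extent of reaction ξ = 0.429 × 188 = 80.652 mol/min
Reaction term: ξ·ΔH°_rxn = 80.652 × -42.6 = -3435.8 kJ/min
Sensible, feed 120→25 °C: -1027 kJ/min
Outlet flows (mol/min): A 107.35, B 80.652
Sensible, products 25→225 °C: 2163.6 kJ/min
Q = ΔH = -2299.1 kJ/min = -38.319 kW
Heat removed = 137950 kJ/h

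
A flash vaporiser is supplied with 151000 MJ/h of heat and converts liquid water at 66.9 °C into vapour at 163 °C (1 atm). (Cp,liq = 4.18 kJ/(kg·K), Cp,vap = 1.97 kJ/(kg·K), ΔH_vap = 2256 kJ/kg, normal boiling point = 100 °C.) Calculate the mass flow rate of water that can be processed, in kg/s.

ṁ = 16.7 kg/s

Δh = 4.18×(100−66.9) + 2256 + 1.97×(163−100) = 2518.5 kJ/kg
Q = 151000 MJ/h = 41944 kJ/s = 41944 kJ/s
ṁ = Q/Δh = 41944 / 2518.5 = 16.655 kg/s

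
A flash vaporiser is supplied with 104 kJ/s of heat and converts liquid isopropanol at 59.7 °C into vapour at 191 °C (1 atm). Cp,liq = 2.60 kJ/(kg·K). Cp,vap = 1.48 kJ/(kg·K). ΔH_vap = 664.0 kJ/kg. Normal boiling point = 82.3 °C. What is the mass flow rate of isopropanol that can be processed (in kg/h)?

ṁ = 424 kg/h

Δh = 2.60×(82.3−59.7) + 664.0 + 1.48×(191−82.3) = 883.64 kJ/kg
Q = 104 kJ/s = 104 kJ/s = 374400 kJ/h
ṁ = Q/Δh = 374400 / 883.64 = 423.7 kg/h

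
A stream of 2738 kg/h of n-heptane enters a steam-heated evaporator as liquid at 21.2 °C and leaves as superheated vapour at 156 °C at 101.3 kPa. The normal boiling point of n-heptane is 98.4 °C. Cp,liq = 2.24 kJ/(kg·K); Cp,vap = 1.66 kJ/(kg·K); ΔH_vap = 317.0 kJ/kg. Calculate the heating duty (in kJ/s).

Q = 445 kJ/s

liquid 21.2→98.4 °C: 172.93 kJ/kg
vaporisation at 98.4 °C: 317 kJ/kg
vapour 98.4→156 °C: 95.616 kJ/kg
Δh = 172.93 + 317 + 95.616 = 585.54 kJ/kg
Q = ṁ·Δh = 2738 kg/h × 585.54 kJ/kg = 1.6032e+06 kJ/h
|Q| = 445.34 kW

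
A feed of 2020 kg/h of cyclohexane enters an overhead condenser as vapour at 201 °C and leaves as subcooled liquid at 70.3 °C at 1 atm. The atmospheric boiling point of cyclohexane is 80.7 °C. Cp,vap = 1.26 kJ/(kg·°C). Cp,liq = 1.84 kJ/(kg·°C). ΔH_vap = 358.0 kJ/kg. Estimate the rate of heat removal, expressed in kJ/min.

vapour 201→80.7 °C: -151.58 kJ/kg
condensation at 80.7 °C: -358 kJ/kg
liquid 80.7→70.3 °C: -19.136 kJ/kg
Δh = -151.58 + -358 + -19.136 = -528.71 kJ/kg
Q = ṁ·Δh = 2020 kg/h × -528.71 kJ/kg = -1.068e+06 kJ/h
|Q| = 296.67 kW = 17800 kJ/min

Q_c = 17800 kJ/min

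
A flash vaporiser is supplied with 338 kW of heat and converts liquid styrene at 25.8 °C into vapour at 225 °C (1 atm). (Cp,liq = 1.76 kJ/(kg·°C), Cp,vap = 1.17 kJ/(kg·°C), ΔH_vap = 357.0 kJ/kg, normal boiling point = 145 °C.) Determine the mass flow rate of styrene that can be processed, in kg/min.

Δh = 1.76×(145−25.8) + 357.0 + 1.17×(225−145) = 660.39 kJ/kg
Q = 338 kW = 338 kJ/s = 20280 kJ/min
ṁ = Q/Δh = 20280 / 660.39 = 30.709 kg/min

ṁ = 30.7 kg/min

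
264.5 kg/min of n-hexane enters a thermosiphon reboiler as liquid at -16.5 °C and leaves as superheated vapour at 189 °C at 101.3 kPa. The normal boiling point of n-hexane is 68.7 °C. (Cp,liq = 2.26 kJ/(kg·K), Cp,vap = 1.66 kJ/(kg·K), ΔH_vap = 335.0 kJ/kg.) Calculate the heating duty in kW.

liquid -16.5→68.7 °C: 192.55 kJ/kg
vaporisation at 68.7 °C: 335 kJ/kg
vapour 68.7→189 °C: 199.7 kJ/kg
Δh = 192.55 + 335 + 199.7 = 727.25 kJ/kg
Q = ṁ·Δh = 264.5 kg/min × 727.25 kJ/kg = 192360 kJ/min
|Q| = 3206 kW

Q = 3210 kW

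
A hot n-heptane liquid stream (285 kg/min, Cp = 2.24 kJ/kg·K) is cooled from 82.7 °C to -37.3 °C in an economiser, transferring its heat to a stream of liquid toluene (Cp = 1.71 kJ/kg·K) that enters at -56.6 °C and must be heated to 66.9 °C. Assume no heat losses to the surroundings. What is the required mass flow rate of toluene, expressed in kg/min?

Heat released by hot stream: Q = 285 × 2.24 × (82.7 − -37.3) = 76608 kJ/min
Energy balance on cold side (adiabatic exchanger): Q = ṁ_c·Cp_c·(T_c,out − T_c,in)
ṁ_c = 76608 / [1.71 × (66.9 − -56.6)] = 362.75 kg/min

ṁ_c = 363 kg/min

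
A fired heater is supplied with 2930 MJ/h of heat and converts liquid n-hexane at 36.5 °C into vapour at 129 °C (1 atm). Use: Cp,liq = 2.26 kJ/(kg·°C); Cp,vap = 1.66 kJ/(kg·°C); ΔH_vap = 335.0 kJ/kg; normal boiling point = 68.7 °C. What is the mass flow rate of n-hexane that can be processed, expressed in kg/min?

Δh = 2.26×(68.7−36.5) + 335.0 + 1.66×(129−68.7) = 507.87 kJ/kg
Q = 2930 MJ/h = 813.89 kJ/s = 48833 kJ/min
ṁ = Q/Δh = 48833 / 507.87 = 96.153 kg/min

ṁ = 96.2 kg/min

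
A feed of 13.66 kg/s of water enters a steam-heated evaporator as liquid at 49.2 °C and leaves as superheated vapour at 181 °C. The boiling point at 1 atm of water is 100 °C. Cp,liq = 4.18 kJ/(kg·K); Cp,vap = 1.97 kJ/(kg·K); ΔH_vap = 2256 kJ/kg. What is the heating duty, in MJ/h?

liquid 49.2→100 °C: 212.34 kJ/kg
vaporisation at 100 °C: 2256 kJ/kg
vapour 100→181 °C: 159.57 kJ/kg
Δh = 212.34 + 2256 + 159.57 = 2627.9 kJ/kg
Q = ṁ·Δh = 13.66 kg/s × 2627.9 kJ/kg = 35897 kJ/s
|Q| = 35897 kW = 129230 MJ/h

Q = 129000 MJ/h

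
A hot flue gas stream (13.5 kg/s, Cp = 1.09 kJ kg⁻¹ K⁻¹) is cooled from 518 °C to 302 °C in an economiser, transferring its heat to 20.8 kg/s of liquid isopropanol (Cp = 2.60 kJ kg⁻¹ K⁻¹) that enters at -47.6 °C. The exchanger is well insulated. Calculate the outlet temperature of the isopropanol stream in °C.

Heat released by hot stream: Q = 13.5 × 1.09 × (518 − 302) = 3178.4 kJ/s
Energy balance on cold side (adiabatic exchanger): Q = ṁ_c·Cp_c·(T_c,out − T_c,in)
T_c,out = -47.6 + 3178.4/(20.8 × 2.60) = 11.173 °C

T_c,out = 11.2 °C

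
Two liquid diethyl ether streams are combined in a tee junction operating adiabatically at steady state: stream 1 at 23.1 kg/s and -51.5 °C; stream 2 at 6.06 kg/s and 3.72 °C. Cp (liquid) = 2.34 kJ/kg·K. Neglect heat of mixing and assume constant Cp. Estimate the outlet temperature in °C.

T_out = -40.0 °C

No heat crosses the boundary, so H_out = H_in.
T_out = Σ ṁᵢCp,ᵢTᵢ / Σ ṁᵢCp,ᵢ
      = -2731 / 68.234 = -40.024 °C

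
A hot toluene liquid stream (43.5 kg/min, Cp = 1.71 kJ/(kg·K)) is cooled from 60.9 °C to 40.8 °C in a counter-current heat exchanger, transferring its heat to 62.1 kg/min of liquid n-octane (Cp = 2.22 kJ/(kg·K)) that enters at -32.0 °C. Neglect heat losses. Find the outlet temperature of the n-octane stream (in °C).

T_c,out = -21.2 °C

Heat released by hot stream: Q = 43.5 × 1.71 × (60.9 − 40.8) = 1495.1 kJ/min
Energy balance on cold side (adiabatic exchanger): Q = ṁ_c·Cp_c·(T_c,out − T_c,in)
T_c,out = -32.0 + 1495.1/(62.1 × 2.22) = -21.155 °C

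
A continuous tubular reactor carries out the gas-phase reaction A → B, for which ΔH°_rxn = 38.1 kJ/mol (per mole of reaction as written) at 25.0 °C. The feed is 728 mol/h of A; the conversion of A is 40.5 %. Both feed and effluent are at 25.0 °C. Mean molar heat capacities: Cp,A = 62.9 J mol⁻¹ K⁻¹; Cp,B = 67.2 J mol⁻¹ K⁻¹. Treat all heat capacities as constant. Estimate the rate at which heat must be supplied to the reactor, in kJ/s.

Q_in = 3.12 kJ/s

Extent of reaction ξ = 0.405 × 728 = 294.84 mol/h
Reaction term: ξ·ΔH°_rxn = 294.84 × 38.1 = 11233 kJ/h
Q = ΔH = 11233 kJ/h = 3.1204 kW
Heat supplied = 3.1204 kJ/s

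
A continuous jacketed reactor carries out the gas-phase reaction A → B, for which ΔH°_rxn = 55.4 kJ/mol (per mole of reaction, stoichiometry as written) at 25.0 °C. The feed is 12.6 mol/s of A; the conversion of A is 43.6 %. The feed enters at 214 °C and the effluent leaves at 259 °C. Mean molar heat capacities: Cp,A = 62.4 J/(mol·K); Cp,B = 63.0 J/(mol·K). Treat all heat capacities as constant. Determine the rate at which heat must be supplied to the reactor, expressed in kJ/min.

Q_in = 20400 kJ/min

Extent of reaction ξ = 0.436 × 12.6 = 5.4936 mol/s
Reaction term: ξ·ΔH°_rxn = 5.4936 × 55.4 = 304.35 kJ/s
Sensible, feed 214→25 °C: -148.6 kJ/s
Outlet flows (mol/s): A 7.1064, B 5.4936
Sensible, products 25→259 °C: 184.75 kJ/s
Q = ΔH = 340.5 kJ/s = 340.5 kW
Heat supplied = 20430 kJ/min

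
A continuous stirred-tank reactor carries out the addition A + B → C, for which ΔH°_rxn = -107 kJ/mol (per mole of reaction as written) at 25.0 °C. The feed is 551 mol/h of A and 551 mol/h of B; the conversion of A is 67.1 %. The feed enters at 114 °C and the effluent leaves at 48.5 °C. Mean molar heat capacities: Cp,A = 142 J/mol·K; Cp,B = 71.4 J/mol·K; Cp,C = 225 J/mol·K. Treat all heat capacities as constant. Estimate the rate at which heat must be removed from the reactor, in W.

Q_out = 13100 W

Extent of reaction ξ = 0.671 × 551 = 369.72 mol/h
Reaction term: ξ·ΔH°_rxn = 369.72 × -107 = -39560 kJ/h
Sensible, feed 114→25 °C: -10465 kJ/h
Outlet flows (mol/h): A 181.28, B 181.28, C 369.72
Sensible, products 25→48.5 °C: 2864 kJ/h
Q = ΔH = -47161 kJ/h = -13.1 kW
Heat removed = 13100 W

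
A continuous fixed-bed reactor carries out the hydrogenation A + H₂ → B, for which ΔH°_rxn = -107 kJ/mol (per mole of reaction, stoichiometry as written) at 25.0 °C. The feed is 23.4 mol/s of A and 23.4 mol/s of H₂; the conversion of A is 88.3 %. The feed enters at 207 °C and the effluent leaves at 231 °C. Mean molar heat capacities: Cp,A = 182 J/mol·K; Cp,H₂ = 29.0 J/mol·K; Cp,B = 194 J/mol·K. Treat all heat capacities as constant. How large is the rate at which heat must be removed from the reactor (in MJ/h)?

Extent of reaction ξ = 0.883 × 23.4 = 20.662 mol/s
Reaction term: ξ·ΔH°_rxn = 20.662 × -107 = -2210.9 kJ/s
Sensible, feed 207→25 °C: -898.61 kJ/s
Outlet flows (mol/s): A 2.7378, H₂ 2.7378, B 20.662
Sensible, products 25→231 °C: 944.75 kJ/s
Q = ΔH = -2164.7 kJ/s = -2164.7 kW
Heat removed = 7793 MJ/h

Q_out = 7790 MJ/h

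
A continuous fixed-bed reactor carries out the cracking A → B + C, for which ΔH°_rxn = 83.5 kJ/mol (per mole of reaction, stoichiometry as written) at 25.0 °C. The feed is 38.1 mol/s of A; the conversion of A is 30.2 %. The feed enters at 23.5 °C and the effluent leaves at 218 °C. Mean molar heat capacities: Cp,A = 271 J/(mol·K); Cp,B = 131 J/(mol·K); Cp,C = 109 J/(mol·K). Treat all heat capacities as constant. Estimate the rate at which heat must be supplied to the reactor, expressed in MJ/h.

Extent of reaction ξ = 0.302 × 38.1 = 11.506 mol/s
Reaction term: ξ·ΔH°_rxn = 11.506 × 83.5 = 960.77 kJ/s
Sensible, feed 23.5→25 °C: 15.488 kJ/s
Outlet flows (mol/s): A 26.594, B 11.506, C 11.506
Sensible, products 25→218 °C: 1923.9 kJ/s
Q = ΔH = 2900.2 kJ/s = 2900.2 kW
Heat supplied = 10441 MJ/h

Q_in = 10400 MJ/h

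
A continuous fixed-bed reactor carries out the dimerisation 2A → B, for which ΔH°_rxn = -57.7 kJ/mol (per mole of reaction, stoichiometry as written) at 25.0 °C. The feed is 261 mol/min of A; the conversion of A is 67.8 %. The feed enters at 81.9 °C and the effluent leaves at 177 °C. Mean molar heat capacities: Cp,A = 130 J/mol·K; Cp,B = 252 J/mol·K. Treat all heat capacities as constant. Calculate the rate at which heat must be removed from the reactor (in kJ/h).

Q_out = 119000 kJ/h

Extent of reaction ξ = 0.678 × 261 / 2 = 88.479 mol/min
Reaction term: ξ·ΔH°_rxn = 88.479 × -57.7 = -5105.2 kJ/min
Sensible, feed 81.9→25 °C: -1930.6 kJ/min
Outlet flows (mol/min): A 84.042, B 88.479
Sensible, products 25→177 °C: 5049.8 kJ/min
Q = ΔH = -1986.1 kJ/min = -33.101 kW
Heat removed = 119170 kJ/h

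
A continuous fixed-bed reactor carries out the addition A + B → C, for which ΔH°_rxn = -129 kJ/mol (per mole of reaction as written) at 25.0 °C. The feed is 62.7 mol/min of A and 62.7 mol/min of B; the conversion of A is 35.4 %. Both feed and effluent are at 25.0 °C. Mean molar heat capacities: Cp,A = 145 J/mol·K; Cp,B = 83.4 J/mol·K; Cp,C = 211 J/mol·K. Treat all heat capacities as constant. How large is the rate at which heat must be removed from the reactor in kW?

Q_out = 47.7 kW

Extent of reaction ξ = 0.354 × 62.7 = 22.196 mol/min
Reaction term: ξ·ΔH°_rxn = 22.196 × -129 = -2863.3 kJ/min
Q = ΔH = -2863.3 kJ/min = -47.721 kW
Heat removed = 47.721 kW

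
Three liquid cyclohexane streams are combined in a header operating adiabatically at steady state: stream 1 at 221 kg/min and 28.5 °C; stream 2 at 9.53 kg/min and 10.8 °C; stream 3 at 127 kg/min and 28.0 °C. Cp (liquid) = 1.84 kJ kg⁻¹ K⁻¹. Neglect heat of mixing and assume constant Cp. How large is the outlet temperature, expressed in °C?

Energy balance with Q = 0: Σ ṁᵢCp,ᵢ(T_out − Tᵢ) = 0
Σ ṁᵢCp,ᵢTᵢ = 221×1.84×28.5 + 9.53×1.84×10.8 + 127×1.84×28.0 = 18322
Σ ṁᵢCp,ᵢ = 221×1.84 + 9.53×1.84 + 127×1.84 = 657.86
T_out = 18322 / 657.86 = 27.851 °C

T_out = 27.9 °C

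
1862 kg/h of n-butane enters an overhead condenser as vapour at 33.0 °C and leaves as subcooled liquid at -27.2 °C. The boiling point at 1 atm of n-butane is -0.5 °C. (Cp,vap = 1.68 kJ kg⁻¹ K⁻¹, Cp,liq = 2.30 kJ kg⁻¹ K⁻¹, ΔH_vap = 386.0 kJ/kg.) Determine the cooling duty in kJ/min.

vapour 33.0→-0.5 °C: -56.28 kJ/kg
condensation at -0.5 °C: -386 kJ/kg
liquid -0.5→-27.2 °C: -61.41 kJ/kg
Δh = -56.28 + -386 + -61.41 = -503.69 kJ/kg
Q = ṁ·Δh = 1862 kg/h × -503.69 kJ/kg = -937870 kJ/h
|Q| = 260.52 kW = 15631 kJ/min

Q_c = 15600 kJ/min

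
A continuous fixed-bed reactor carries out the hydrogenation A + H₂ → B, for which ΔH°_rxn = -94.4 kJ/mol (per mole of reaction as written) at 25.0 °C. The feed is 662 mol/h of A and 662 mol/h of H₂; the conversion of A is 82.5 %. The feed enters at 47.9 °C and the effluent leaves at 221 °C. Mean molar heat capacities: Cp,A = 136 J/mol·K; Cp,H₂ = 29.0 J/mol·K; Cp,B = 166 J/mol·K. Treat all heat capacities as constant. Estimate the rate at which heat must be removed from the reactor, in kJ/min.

Q_out = 542 kJ/min

Extent of reaction ξ = 0.825 × 662 = 546.15 mol/h
Reaction term: ξ·ΔH°_rxn = 546.15 × -94.4 = -51557 kJ/h
Sensible, feed 47.9→25 °C: -2501.4 kJ/h
Outlet flows (mol/h): A 115.85, H₂ 115.85, B 546.15
Sensible, products 25→221 °C: 21516 kJ/h
Q = ΔH = -32542 kJ/h = -9.0394 kW
Heat removed = 542.36 kJ/min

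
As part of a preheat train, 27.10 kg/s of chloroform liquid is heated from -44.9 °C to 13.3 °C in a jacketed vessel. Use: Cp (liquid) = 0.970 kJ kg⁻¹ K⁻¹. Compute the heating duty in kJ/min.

Q = ṁ·Cp·ΔT = 27.10 × 0.970 × (13.3 − -44.9) = 1529.9 kJ/s
Heating duty = 91794 kJ/min

Q = 91800 kJ/min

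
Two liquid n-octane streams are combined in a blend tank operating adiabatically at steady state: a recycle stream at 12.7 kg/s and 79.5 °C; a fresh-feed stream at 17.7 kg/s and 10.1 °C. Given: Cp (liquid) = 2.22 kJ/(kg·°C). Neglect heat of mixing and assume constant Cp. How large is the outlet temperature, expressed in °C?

T_out = 39.1 °C

Adiabatic, steady state ⇒ Σ ṁᵢCp,ᵢ(T_out − Tᵢ) = 0
T_out = Σ ṁᵢCp,ᵢTᵢ / Σ ṁᵢCp,ᵢ
      = 2638.3 / 67.488 = 39.093 °C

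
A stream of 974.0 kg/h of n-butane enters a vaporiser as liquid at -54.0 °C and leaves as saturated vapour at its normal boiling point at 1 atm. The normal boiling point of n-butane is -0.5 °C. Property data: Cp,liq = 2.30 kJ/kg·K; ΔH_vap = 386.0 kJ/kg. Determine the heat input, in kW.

Q = 138 kW

liquid -54.0→-0.5 °C: 123.05 kJ/kg
vaporisation at -0.5 °C: 386 kJ/kg
Δh = 123.05 + 386 = 509.05 kJ/kg
Q = ṁ·Δh = 974.0 kg/h × 509.05 kJ/kg = 495810 kJ/h
|Q| = 137.73 kW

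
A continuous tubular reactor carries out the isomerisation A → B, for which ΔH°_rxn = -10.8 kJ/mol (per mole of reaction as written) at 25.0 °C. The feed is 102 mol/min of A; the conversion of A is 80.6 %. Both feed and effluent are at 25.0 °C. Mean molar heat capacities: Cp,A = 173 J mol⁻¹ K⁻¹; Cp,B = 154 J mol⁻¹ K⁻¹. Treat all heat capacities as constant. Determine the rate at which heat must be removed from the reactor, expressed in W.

Extent of reaction ξ = 0.806 × 102 = 82.212 mol/min
Reaction term: ξ·ΔH°_rxn = 82.212 × -10.8 = -887.89 kJ/min
Q = ΔH = -887.89 kJ/min = -14.798 kW
Heat removed = 14798 W

Q_out = 14800 W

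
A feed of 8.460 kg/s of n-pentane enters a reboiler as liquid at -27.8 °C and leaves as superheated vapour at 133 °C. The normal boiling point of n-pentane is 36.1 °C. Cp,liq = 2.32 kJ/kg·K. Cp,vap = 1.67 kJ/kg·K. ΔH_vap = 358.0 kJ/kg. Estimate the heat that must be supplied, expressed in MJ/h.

Q = 20300 MJ/h

liquid -27.8→36.1 °C: 148.25 kJ/kg
vaporisation at 36.1 °C: 358 kJ/kg
vapour 36.1→133 °C: 161.82 kJ/kg
Δh = 148.25 + 358 + 161.82 = 668.07 kJ/kg
Q = ṁ·Δh = 8.460 kg/s × 668.07 kJ/kg = 5651.9 kJ/s
|Q| = 5651.9 kW = 20347 MJ/h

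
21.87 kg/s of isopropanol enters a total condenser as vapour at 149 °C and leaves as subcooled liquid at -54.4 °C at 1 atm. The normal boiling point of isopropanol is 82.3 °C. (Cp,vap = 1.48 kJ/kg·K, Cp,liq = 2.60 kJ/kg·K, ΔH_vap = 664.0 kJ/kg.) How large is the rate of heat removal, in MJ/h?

Q_c = 88000 MJ/h

vapour 149→82.3 °C: -98.716 kJ/kg
condensation at 82.3 °C: -664 kJ/kg
liquid 82.3→-54.4 °C: -355.42 kJ/kg
Δh = -98.716 + -664 + -355.42 = -1118.1 kJ/kg
Q = ṁ·Δh = 21.87 kg/s × -1118.1 kJ/kg = -24454 kJ/s
|Q| = 24454 kW = 88033 MJ/h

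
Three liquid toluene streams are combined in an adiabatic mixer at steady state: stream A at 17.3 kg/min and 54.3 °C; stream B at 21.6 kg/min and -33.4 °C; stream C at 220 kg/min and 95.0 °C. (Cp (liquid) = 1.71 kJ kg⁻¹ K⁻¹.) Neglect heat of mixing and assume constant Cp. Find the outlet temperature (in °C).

No heat crosses the boundary, so H_out = H_in.
Σ ṁᵢCp,ᵢTᵢ = 17.3×1.71×54.3 + 21.6×1.71×-33.4 + 220×1.71×95.0 = 36112
Σ ṁᵢCp,ᵢ = 17.3×1.71 + 21.6×1.71 + 220×1.71 = 442.72
T_out = 36112 / 442.72 = 81.568 °C

T_out = 81.6 °C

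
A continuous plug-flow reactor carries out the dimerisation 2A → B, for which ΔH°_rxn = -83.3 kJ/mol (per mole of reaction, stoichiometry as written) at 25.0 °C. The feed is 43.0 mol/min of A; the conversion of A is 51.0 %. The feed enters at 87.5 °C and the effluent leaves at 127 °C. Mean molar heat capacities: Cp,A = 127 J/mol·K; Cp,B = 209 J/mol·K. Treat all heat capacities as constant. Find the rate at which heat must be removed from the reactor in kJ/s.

Q_out = 12.5 kJ/s

Extent of reaction ξ = 0.510 × 43.0 / 2 = 10.965 mol/min
Reaction term: ξ·ΔH°_rxn = 10.965 × -83.3 = -913.38 kJ/min
Sensible, feed 87.5→25 °C: -341.31 kJ/min
Outlet flows (mol/min): A 21.07, B 10.965
Sensible, products 25→127 °C: 506.69 kJ/min
Q = ΔH = -748 kJ/min = -12.467 kW
Heat removed = 12.467 kJ/s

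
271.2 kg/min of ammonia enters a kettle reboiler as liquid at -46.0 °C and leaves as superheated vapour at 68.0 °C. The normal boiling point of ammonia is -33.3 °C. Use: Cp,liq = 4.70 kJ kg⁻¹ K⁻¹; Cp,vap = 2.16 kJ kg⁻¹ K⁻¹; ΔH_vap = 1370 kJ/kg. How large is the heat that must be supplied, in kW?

Q = 7450 kW

liquid -46.0→-33.3 °C: 59.69 kJ/kg
vaporisation at -33.3 °C: 1370 kJ/kg
vapour -33.3→68.0 °C: 218.81 kJ/kg
Δh = 59.69 + 1370 + 218.81 = 1648.5 kJ/kg
Q = ṁ·Δh = 271.2 kg/min × 1648.5 kJ/kg = 447070 kJ/min
|Q| = 7451.2 kW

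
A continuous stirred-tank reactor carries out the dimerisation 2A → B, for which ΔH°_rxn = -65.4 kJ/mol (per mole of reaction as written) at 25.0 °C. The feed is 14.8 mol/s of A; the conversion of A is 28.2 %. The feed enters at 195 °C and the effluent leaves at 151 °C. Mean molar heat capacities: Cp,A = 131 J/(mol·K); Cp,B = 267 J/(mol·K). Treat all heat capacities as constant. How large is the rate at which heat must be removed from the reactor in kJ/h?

Q_out = 794000 kJ/h

Extent of reaction ξ = 0.282 × 14.8 / 2 = 2.0868 mol/s
Reaction term: ξ·ΔH°_rxn = 2.0868 × -65.4 = -136.48 kJ/s
Sensible, feed 195→25 °C: -329.6 kJ/s
Outlet flows (mol/s): A 10.626, B 2.0868
Sensible, products 25→151 °C: 245.6 kJ/s
Q = ΔH = -220.47 kJ/s = -220.47 kW
Heat removed = 793690 kJ/h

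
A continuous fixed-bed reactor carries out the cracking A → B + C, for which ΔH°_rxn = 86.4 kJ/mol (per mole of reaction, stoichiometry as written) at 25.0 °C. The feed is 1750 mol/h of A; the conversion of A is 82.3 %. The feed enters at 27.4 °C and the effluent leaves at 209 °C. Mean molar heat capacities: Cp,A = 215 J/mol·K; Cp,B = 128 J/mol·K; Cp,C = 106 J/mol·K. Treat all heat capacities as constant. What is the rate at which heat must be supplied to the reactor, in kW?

Extent of reaction ξ = 0.823 × 1750 = 1440.2 mol/h
Reaction term: ξ·ΔH°_rxn = 1440.2 × 86.4 = 124440 kJ/h
Sensible, feed 27.4→25 °C: -903 kJ/h
Outlet flows (mol/h): A 309.75, B 1440.2, C 1440.2
Sensible, products 25→209 °C: 74265 kJ/h
Q = ΔH = 197800 kJ/h = 54.944 kW
Heat supplied = 54.944 kW

Q_in = 54.9 kW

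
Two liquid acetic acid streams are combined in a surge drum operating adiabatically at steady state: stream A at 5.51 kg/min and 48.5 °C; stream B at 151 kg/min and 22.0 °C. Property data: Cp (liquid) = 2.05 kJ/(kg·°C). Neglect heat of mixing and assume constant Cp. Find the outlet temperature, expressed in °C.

Adiabatic, steady state ⇒ Σ ṁᵢCp,ᵢ(T_out − Tᵢ) = 0
Σ ṁᵢCp,ᵢTᵢ = 5.51×2.05×48.5 + 151×2.05×22.0 = 7357.9
Σ ṁᵢCp,ᵢ = 5.51×2.05 + 151×2.05 = 320.85
T_out = 7357.9 / 320.85 = 22.933 °C

T_out = 22.9 °C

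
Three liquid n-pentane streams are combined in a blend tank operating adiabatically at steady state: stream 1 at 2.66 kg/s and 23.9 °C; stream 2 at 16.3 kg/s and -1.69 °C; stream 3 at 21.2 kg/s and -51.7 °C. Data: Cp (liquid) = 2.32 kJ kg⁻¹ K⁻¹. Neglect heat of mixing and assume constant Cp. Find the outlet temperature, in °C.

T_out = -26.4 °C

Adiabatic, steady state ⇒ Σ ṁᵢCp,ᵢ(T_out − Tᵢ) = 0
T_out = Σ ṁᵢCp,ᵢTᵢ / Σ ṁᵢCp,ᵢ
      = -2459.2 / 93.171 = -26.395 °C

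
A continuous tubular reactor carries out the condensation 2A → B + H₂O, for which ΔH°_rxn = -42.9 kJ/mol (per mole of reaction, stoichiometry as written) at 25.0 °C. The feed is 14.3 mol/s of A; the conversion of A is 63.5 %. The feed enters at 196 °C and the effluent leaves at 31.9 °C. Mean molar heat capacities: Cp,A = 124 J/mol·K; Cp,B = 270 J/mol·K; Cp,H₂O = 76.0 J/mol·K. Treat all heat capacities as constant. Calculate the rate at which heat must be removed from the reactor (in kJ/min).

Extent of reaction ξ = 0.635 × 14.3 / 2 = 4.5403 mol/s
Reaction term: ξ·ΔH°_rxn = 4.5403 × -42.9 = -194.78 kJ/s
Sensible, feed 196→25 °C: -303.22 kJ/s
Outlet flows (mol/s): A 5.2195, B 4.5403, H₂O 4.5403
Sensible, products 25→31.9 °C: 15.305 kJ/s
Q = ΔH = -482.69 kJ/s = -482.69 kW
Heat removed = 28961 kJ/min

Q_out = 29000 kJ/min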